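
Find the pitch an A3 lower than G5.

The third takes the letter from G down to E.
An augmented third spans 5 semitones, so from G5 the target pitch is Ebb5.

Ebb5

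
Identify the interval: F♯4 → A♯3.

Descending from F#4 to A#3 is the same interval as ascending A#3 to F#4.
A to F spans six letter names (A-B-C-D-E-F): a sixth.
A major sixth would be 9 semitones, but A#3 to F#4 is 8 — one semitone narrower, making it a minor sixth.

minor sixth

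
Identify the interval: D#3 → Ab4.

D to A spans five letter names (D-E-F-G-A), plus an octave — that makes it a twelfth of some quality.
The perfect twelfth is 19 semitones; here we have 17, two semitones narrower: doubly diminished.
(Equivalently, a compound doubly diminished fifth: a doubly diminished fifth plus an octave.)

doubly diminished twelfth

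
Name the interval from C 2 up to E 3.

C to E spans three letter names (C-D-E), plus an octave, so the interval is some kind of tenth.
The major tenth spans 16 semitones, and C2 to E3 is exactly 16 semitones — so this is a major tenth.
(Equivalently, a compound major third: a major third plus an octave.)

major tenth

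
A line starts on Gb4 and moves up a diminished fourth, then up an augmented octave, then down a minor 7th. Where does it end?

Gb4 up a diminished fourth → Cbb5 (4 semitones).
Cbb5 up an augmented octave → Cb6 (13 semitones).
Down a minor seventh from Cb6: Db5 (10 semitones down).

Db5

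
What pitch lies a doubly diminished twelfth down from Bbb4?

Five letters down from B (plus an octave) reaches E.
A doubly diminished twelfth spans 17 semitones, so from Bbb4 the target pitch is E3.

E3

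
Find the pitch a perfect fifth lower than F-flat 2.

Counting five letter names down from F lands on B.
A perfect fifth is 7 semitones; 7 semitones down from Fb2 gives Bbb1.

B-double-flat 1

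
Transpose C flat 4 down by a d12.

The twelfth's letter: C down five letter names plus an octave → F.
A diminished twelfth spans 18 semitones, so from Cb4 the target pitch is F2.

F 2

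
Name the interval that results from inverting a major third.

m6

The rule of nine gives the new number: 9 − 3 = 6, so a third becomes a sixth.
Quality inverts too: major becomes minor. That makes the inversion a minor sixth.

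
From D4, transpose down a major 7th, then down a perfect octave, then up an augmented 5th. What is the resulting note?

B2

A major seventh down from D4 is Eb3.
A perfect octave down from Eb3 is Eb2.
Up an augmented fifth from Eb2: B2 (8 semitones up).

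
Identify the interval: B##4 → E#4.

Descending from B##4 to E#4 is the same interval as ascending E#4 to B##4.
E to B spans five letter names (E-F-G-A-B): a fifth.
The perfect fifth is 7 semitones; here we have 8, one semitone wider: augmented.

augmented 5th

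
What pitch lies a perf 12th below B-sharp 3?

The twelfth's letter: B down five letter names plus an octave → E.
A perfect twelfth spans 19 semitones, so from B#3 the target pitch is E#2.

E-sharp 2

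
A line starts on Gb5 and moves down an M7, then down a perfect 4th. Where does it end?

Ebb4

Down a major seventh from Gb5: Abb4 (11 semitones down).
Abb4 down a perfect fourth → Ebb4 (5 semitones).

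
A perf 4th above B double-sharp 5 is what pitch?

E double-sharp 6

The fourth takes the letter from B up to E.
A perfect fourth spans 5 semitones, so from B##5 the target pitch is E##6.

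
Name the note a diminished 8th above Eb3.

The letter stays E (same as the start), shifted an octave up.
A diminished octave is 11 semitones; 11 semitones up from Eb3 gives Ebb4.

Ebb4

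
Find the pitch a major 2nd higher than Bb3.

Counting two letter names up from B lands on C.
Moving 2 semitones up from Bb3 (the size of a major second) reaches C4.

C4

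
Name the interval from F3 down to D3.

minor 3rd

Descending from F3 to D3 is the same interval as ascending D3 to F3.
D to F spans three letter names (D-E-F) — that makes it a third of some quality.
D3 to F3 is 3 semitones, a half step short of the major third (4), so this is minor.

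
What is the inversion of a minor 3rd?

The rule of nine gives the new number: 9 − 3 = 6, so a third becomes a sixth.
And minor becomes major under inversion, so we get a major sixth.

major 6th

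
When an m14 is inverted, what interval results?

major 2nd

First reduce the compound minor fourteenth to its simple form, a minor seventh.
Interval numbers invert to sum to nine: 7 + 2 = 9, so a seventh inverts to a second.
And minor becomes major under inversion, so we get a major second.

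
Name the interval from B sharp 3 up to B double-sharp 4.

B to B is the same letter name, plus an octave — that makes it an octave of some quality.
B#3 to B##4 spans 13 semitones — one semitone wider than the perfect octave (12) — giving an augmented octave.

augmented octave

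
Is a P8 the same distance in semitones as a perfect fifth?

No

A perfect octave is 12 semitones but a perfect fifth is 7 semitones — different sizes.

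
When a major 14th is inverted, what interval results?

First reduce the compound major fourteenth to its simple form, a major seventh.
Inverted interval numbers add to nine, so a seventh pairs with a second (7 + 2 = 9).
And major becomes minor under inversion, so we get a minor second.

m2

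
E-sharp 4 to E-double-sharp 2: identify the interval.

diminished 15th

Descending from E#4 to E##2 is the same interval as ascending E##2 to E#4.
E to E is the same letter name, plus 2 octaves — that makes it a fifteenth of some quality.
A perfect fifteenth would be 24 semitones; E##2 to E#4 is 23, one semitone narrower, so the interval is diminished.
(Equivalently, a compound diminished octave: a diminished octave plus an octave.)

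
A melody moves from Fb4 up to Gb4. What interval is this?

major 2nd

F to G spans two letter names (F-G), so the interval is some kind of second.
Counting semitones, Fb4→Gb4 is 2, which is the major second.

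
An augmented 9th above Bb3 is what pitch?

Counting two letter names plus an octave up from B lands on C.
An augmented ninth spans 15 semitones, so from Bb3 the target pitch is C#5.

C#5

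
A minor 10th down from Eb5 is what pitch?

C4

Counting three letter names plus an octave down from E lands on C.
Moving 15 semitones down from Eb5 (the size of a minor tenth) reaches C4.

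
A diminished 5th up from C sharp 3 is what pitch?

Five letter names up from C: G.
A diminished fifth is 6 semitones; 6 semitones up from C#3 gives G3.

G 3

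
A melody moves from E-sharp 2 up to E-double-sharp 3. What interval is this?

A8

E to E is the same letter name, plus an octave: an octave.
E#2 to E##3 spans 13 semitones — one semitone wider than the perfect octave (12) — giving an augmented octave.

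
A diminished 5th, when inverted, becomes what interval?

augmented 4th

The rule of nine gives the new number: 9 − 5 = 4, so a fifth becomes a fourth.
And diminished becomes augmented under inversion, so we get an augmented fourth.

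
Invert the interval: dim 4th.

A5

The rule of nine gives the new number: 9 − 4 = 5, so a fourth becomes a fifth.
Quality inverts too: diminished becomes augmented. That makes the inversion an augmented fifth.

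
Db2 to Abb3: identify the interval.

d12

D to A spans five letter names (D-E-F-G-A), plus an octave, so the interval is some kind of twelfth.
A perfect twelfth would be 19 semitones; Db2 to Abb3 is 18, one semitone narrower, so the interval is diminished.
(Equivalently, a compound diminished fifth: a diminished fifth plus an octave.)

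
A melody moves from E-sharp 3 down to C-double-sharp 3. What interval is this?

minor 3rd

Descending from E#3 to C##3 is the same interval as ascending C##3 to E#3.
C to E spans three letter names (C-D-E), so the interval is some kind of third.
A major third would be 4 semitones, but C##3 to E#3 is 3 — one semitone narrower, making it a minor third.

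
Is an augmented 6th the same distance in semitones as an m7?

Both span 10 semitones: an augmented sixth and a minor seventh are the same chromatic distance.

Yes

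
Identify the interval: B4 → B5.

perfect 8th

B to B is the same letter name, plus an octave: an octave.
The perfect octave spans 12 semitones, and B4 to B5 is exactly 12 semitones — so this is a perfect octave.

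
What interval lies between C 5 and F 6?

C to F spans four letter names (C-D-E-F), plus an octave, so the interval is some kind of eleventh.
Counting semitones, C5→F6 is 17, which is the perfect eleventh.
(Equivalently, a compound perfect fourth: a perfect fourth plus an octave.)

perfect eleventh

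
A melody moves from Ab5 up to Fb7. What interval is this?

A to F spans six letter names (A-B-C-D-E-F), plus an octave — that makes it a thirteenth of some quality.
At 20 semitones, Ab5→Fb7 falls one short of a major thirteenth: minor.
(Equivalently, a compound minor sixth: a minor sixth plus an octave.)

minor thirteenth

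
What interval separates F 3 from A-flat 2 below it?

M6

Descending from F3 to Ab2 is the same interval as ascending Ab2 to F3.
A to F spans six letter names (A-B-C-D-E-F) — that makes it a sixth of some quality.
The major sixth spans 9 semitones, and Ab2 to F3 is exactly 9 semitones — so this is a major sixth.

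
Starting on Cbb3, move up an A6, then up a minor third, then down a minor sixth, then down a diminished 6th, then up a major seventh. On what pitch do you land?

An augmented sixth up from Cbb3 is Ab3.
Ab3 up a minor third → Cb4 (3 semitones).
Cb4 down a minor sixth → Eb3 (8 semitones).
Down a diminished sixth from Eb3: G#2 (7 semitones down).
A major seventh up from G#2 is F##3.

F##3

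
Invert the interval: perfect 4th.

perfect fifth

The rule of nine gives the new number: 9 − 4 = 5, so a fourth becomes a fifth.
The quality also flips — perfect stays perfect — giving a perfect fifth.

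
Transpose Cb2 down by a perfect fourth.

Gb1

Counting four letter names down from C lands on G.
Moving 5 semitones down from Cb2 (the size of a perfect fourth) reaches Gb1.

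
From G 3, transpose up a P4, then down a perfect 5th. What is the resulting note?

F 3

A perfect fourth up from G3 is C4.
C4 down a perfect fifth → F3 (7 semitones).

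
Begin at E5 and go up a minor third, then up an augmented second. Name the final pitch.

Up a minor third from E5: G5 (3 semitones up).
An augmented second up from G5 is A#5.

A#5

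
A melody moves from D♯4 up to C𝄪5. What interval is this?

major seventh

D to C spans seven letter names (D-E-F-G-A-B-C), so the interval is some kind of seventh.
D#4 to C##5 is 11 semitones, matching the major seventh exactly, so the quality is major.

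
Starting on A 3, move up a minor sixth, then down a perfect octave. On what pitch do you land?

Up a minor sixth from A3: F4 (8 semitones up).
Down a perfect octave from F4: F3 (12 semitones down).

F 3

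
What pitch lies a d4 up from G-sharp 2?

C 3

Four letter names up from G: C.
A diminished fourth is 4 semitones; 4 semitones up from G#2 gives C3.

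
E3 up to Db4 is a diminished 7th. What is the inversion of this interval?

augmented second

Inverted interval numbers add to nine, so a seventh pairs with a second (7 + 2 = 9).
The quality also flips — diminished becomes augmented — giving an augmented second.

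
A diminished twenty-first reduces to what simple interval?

diminished seventh

Take out 2 octaves (14 from the number): 21 − 14 = 7.
That makes a diminished twenty-first a compound diminished seventh — 2 octaves plus a diminished seventh.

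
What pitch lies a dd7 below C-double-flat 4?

D 3

The seventh takes the letter from C down to D.
Moving 8 semitones down from Cbb4 (the size of a doubly diminished seventh) reaches D3.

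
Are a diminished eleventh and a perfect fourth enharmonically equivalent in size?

A diminished eleventh is 16 semitones but a perfect fourth is 5 semitones — different sizes.

No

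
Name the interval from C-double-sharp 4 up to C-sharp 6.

d15

C to C is the same letter name, plus 2 octaves: a fifteenth.
A perfect fifteenth would be 24 semitones; C##4 to C#6 is 23, one semitone narrower, so the interval is diminished.
(Equivalently, a compound diminished octave: a diminished octave plus an octave.)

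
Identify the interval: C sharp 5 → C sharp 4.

P8

Descending from C#5 to C#4 is the same interval as ascending C#4 to C#5.
C to C is the same letter name, plus an octave: an octave.
C#4 to C#5 is 12 semitones, matching the perfect octave exactly, so the quality is perfect.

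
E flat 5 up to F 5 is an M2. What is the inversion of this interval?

m7

The rule of nine gives the new number: 9 − 2 = 7, so a second becomes a seventh.
The quality also flips — major becomes minor — giving a minor seventh.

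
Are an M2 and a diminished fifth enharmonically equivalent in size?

No

A major second spans 2 semitones; a diminished fifth spans 6 semitones. They differ by 4.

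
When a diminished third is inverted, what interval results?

A6

Inverted interval numbers add to nine, so a third pairs with a sixth (3 + 6 = 9).
And diminished becomes augmented under inversion, so we get an augmented sixth.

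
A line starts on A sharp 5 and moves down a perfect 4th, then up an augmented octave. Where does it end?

E double-sharp 6

A#5 down a perfect fourth → E#5 (5 semitones).
Up an augmented octave from E#5: E##6 (13 semitones up).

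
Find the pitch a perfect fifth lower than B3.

E3

The fifth takes the letter from B down to E.
A perfect fifth spans 7 semitones, so from B3 the target pitch is E3.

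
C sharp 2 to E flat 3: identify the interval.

diminished tenth

C to E spans three letter names (C-D-E), plus an octave: a tenth.
A major tenth would be 16 semitones; C#2 to Eb3 is 14, two semitones narrower, so the interval is diminished.
(Equivalently, a compound diminished third: a diminished third plus an octave.)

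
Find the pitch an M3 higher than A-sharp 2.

Counting three letter names up from A lands on C.
A major third spans 4 semitones, so from A#2 the target pitch is C##3.

C-double-sharp 3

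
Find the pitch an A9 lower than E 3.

D-flat 2

Two letters down from E (plus an octave) reaches D.
An augmented ninth is 15 semitones; 15 semitones down from E3 gives Db2.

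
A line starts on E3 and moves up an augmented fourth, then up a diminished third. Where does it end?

E3 up an augmented fourth → A#3 (6 semitones).
A diminished third up from A#3 is C4.

C4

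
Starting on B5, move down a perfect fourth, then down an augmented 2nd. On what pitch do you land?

Eb5

Down a perfect fourth from B5: F#5 (5 semitones down).
Down an augmented second from F#5: Eb5 (3 semitones down).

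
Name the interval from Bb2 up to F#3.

augmented 5th

B to F spans five letter names (B-C-D-E-F) — that makes it a fifth of some quality.
Bb2 to F#3 spans 8 semitones — one semitone wider than the perfect fifth (7) — giving an augmented fifth.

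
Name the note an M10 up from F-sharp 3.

A-sharp 4

Three letters up from F (plus an octave) reaches A.
Moving 16 semitones up from F#3 (the size of a major tenth) reaches A#4.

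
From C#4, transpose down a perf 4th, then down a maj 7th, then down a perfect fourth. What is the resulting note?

C#4 down a perfect fourth → G#3 (5 semitones).
A major seventh down from G#3 is A2.
Down a perfect fourth from A2: E2 (5 semitones down).

E2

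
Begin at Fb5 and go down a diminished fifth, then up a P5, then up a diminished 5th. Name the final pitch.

A diminished fifth down from Fb5 is Bb4.
A perfect fifth up from Bb4 is F5.
A diminished fifth up from F5 is Cb6.

Cb6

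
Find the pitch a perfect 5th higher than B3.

F#4

The fifth takes the letter from B up to F.
Moving 7 semitones up from B3 (the size of a perfect fifth) reaches F#4.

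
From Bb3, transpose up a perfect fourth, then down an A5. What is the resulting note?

Bb3 up a perfect fourth → Eb4 (5 semitones).
Eb4 down an augmented fifth → Abb3 (8 semitones).

Abb3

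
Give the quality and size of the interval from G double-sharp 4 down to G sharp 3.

augmented octave

Descending from G##4 to G#3 is the same interval as ascending G#3 to G##4.
G to G is the same letter name, plus an octave — that makes it an octave of some quality.
The perfect octave is 12 semitones; here we have 13, one semitone wider: augmented.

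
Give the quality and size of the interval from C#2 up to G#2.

C to G spans five letter names (C-D-E-F-G) — that makes it a fifth of some quality.
The perfect fifth spans 7 semitones, and C#2 to G#2 is exactly 7 semitones — so this is a perfect fifth.

perfect fifth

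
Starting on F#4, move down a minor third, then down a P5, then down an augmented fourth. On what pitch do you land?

A minor third down from F#4 is D#4.
D#4 down a perfect fifth → G#3 (7 semitones).
Down an augmented fourth from G#3: D3 (6 semitones down).

D3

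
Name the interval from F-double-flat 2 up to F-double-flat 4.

perfect 15th

F to F is the same letter name, plus 2 octaves — that makes it a fifteenth of some quality.
Counting semitones, Fbb2→Fbb4 is 24, which is the perfect fifteenth.
(Equivalently, a compound perfect octave: a perfect octave plus an octave.)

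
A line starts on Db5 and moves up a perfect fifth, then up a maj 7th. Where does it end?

G6

Db5 up a perfect fifth → Ab5 (7 semitones).
Ab5 up a major seventh → G6 (11 semitones).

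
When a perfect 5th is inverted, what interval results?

P4

Interval numbers invert to sum to nine: 5 + 4 = 9, so a fifth inverts to a fourth.
Quality inverts too: perfect stays perfect. That makes the inversion a perfect fourth.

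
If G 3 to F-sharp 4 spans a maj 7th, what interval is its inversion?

m2

Inverted interval numbers add to nine, so a seventh pairs with a second (7 + 2 = 9).
The quality also flips — major becomes minor — giving a minor second.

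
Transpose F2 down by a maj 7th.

Gb1

The seventh takes the letter from F down to G.
A major seventh spans 11 semitones, so from F2 the target pitch is Gb1.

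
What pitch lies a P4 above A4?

Four letter names up from A: D.
Moving 5 semitones up from A4 (the size of a perfect fourth) reaches D5.

D5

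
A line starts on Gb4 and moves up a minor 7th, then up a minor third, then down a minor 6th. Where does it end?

Up a minor seventh from Gb4: Fb5 (10 semitones up).
Fb5 up a minor third → Abb5 (3 semitones).
A minor sixth down from Abb5 is Cb5.

Cb5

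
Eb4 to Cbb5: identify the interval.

diminished sixth

E to C spans six letter names (E-F-G-A-B-C): a sixth.
Eb4 to Cbb5 spans 7 semitones — two semitones narrower than the major sixth (9) — giving a diminished sixth.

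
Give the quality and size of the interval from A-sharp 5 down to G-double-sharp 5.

Descending from A#5 to G##5 is the same interval as ascending G##5 to A#5.
G to A spans two letter names (G-A) — that makes it a second of some quality.
G##5 to A#5 is 1 semitone, a half step short of the major second (2), so this is minor.

m2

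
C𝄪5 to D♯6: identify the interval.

m9

C to D spans two letter names (C-D), plus an octave — that makes it a ninth of some quality.
At 13 semitones, C##5→D#6 falls one short of a major ninth: minor.
(Equivalently, a compound minor second: a minor second plus an octave.)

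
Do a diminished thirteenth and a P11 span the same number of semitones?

No

A diminished thirteenth spans 19 semitones; a perfect eleventh spans 17 semitones. They differ by 2.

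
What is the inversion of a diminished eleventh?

augmented 5th

First reduce the compound diminished eleventh to its simple form, a diminished fourth.
The rule of nine gives the new number: 9 − 4 = 5, so a fourth becomes a fifth.
The quality also flips — diminished becomes augmented — giving an augmented fifth.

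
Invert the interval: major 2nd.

Inverted interval numbers add to nine, so a second pairs with a seventh (2 + 7 = 9).
And major becomes minor under inversion, so we get a minor seventh.

minor seventh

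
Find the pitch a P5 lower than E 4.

A 3

Counting five letter names down from E lands on A.
A perfect fifth is 7 semitones; 7 semitones down from E4 gives A3.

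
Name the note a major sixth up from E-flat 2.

C 3

The sixth takes the letter from E up to C.
A major sixth spans 9 semitones, so from Eb2 the target pitch is C3.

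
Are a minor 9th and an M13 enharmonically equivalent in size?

No

A minor ninth is 13 semitones but a major thirteenth is 21 semitones — different sizes.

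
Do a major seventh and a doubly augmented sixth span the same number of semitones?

Yes

A major seventh spans 11 semitones, and a doubly augmented sixth also spans 11 semitones — they're enharmonic.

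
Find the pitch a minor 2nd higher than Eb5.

Fb5

Two letter names up from E: F.
A minor second spans 1 semitone, so from Eb5 the target pitch is Fb5.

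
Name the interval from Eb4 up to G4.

major 3rd

E to G spans three letter names (E-F-G): a third.
Eb4 to G4 is 4 semitones, matching the major third exactly, so the quality is major.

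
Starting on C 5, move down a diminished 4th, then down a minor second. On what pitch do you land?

A diminished fourth down from C5 is G#4.
Down a minor second from G#4: F##4 (1 semitone down).

F double-sharp 4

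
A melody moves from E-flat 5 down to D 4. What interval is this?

Descending from Eb5 to D4 is the same interval as ascending D4 to Eb5.
D to E spans two letter names (D-E), plus an octave — that makes it a ninth of some quality.
D4 to Eb5 is 13 semitones, a half step short of the major ninth (14), so this is minor.
(Equivalently, a compound minor second: a minor second plus an octave.)

minor ninth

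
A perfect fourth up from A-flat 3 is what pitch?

D-flat 4

Counting four letter names up from A lands on D.
A perfect fourth spans 5 semitones, so from Ab3 the target pitch is Db4.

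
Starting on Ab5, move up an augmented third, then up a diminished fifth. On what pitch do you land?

G6

Ab5 up an augmented third → C#6 (5 semitones).
Up a diminished fifth from C#6: G6 (6 semitones up).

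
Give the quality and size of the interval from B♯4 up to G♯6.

B to G spans six letter names (B-C-D-E-F-G), plus an octave: a thirteenth.
B#4 to G#6 is 20 semitones, a half step short of the major thirteenth (21), so this is minor.
(Equivalently, a compound minor sixth: a minor sixth plus an octave.)

minor thirteenth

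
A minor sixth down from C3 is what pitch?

Six letter names down from C: E.
Moving 8 semitones down from C3 (the size of a minor sixth) reaches E2.

E2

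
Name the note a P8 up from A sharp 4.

A sharp 5

The letter stays A (same as the start), shifted an octave up.
A perfect octave spans 12 semitones, so from A#4 the target pitch is A#5.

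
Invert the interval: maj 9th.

First reduce the compound major ninth to its simple form, a major second.
The rule of nine gives the new number: 9 − 2 = 7, so a second becomes a seventh.
Quality inverts too: major becomes minor. That makes the inversion a minor seventh.

minor 7th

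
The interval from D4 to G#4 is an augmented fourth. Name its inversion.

Interval numbers invert to sum to nine: 4 + 5 = 9, so a fourth inverts to a fifth.
And augmented becomes diminished under inversion, so we get a diminished fifth.

diminished 5th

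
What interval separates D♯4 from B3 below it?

major third

Descending from D#4 to B3 is the same interval as ascending B3 to D#4.
B to D spans three letter names (B-C-D), so the interval is some kind of third.
The major third spans 4 semitones, and B3 to D#4 is exactly 4 semitones — so this is a major third.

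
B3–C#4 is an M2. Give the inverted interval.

minor 7th

Inverted interval numbers add to nine, so a second pairs with a seventh (2 + 7 = 9).
And major becomes minor under inversion, so we get a minor seventh.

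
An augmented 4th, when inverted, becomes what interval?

The rule of nine gives the new number: 9 − 4 = 5, so a fourth becomes a fifth.
The quality also flips — augmented becomes diminished — giving a diminished fifth.

d5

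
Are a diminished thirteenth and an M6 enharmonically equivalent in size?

No

19 semitones (diminished thirteenth) vs 9 semitones (major sixth): not equal.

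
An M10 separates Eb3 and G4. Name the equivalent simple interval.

major third

Take out an octave (7 from the number): 10 − 7 = 3.
Quality carries through unchanged, so the simple form is a major third.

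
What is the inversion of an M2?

minor seventh

Inverted interval numbers add to nine, so a second pairs with a seventh (2 + 7 = 9).
Quality inverts too: major becomes minor. That makes the inversion a minor seventh.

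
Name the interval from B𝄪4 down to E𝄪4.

perfect 5th

Descending from B##4 to E##4 is the same interval as ascending E##4 to B##4.
E to B spans five letter names (E-F-G-A-B), so the interval is some kind of fifth.
E##4 to B##4 is 7 semitones, matching the perfect fifth exactly, so the quality is perfect.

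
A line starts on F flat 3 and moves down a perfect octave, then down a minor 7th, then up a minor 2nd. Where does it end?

Down a perfect octave from Fb3: Fb2 (12 semitones down).
A minor seventh down from Fb2 is Gb1.
A minor second up from Gb1 is Abb1.

A double-flat 1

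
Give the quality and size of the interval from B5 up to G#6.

B to G spans six letter names (B-C-D-E-F-G) — that makes it a sixth of some quality.
Counting semitones, B5→G#6 is 9, which is the major sixth.

major sixth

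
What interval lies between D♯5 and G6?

D to G spans four letter names (D-E-F-G), plus an octave: an eleventh.
A perfect eleventh would be 17 semitones; D#5 to G6 is 16, one semitone narrower, so the interval is diminished.
(Equivalently, a compound diminished fourth: a diminished fourth plus an octave.)

d11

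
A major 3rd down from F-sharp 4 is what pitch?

D 4

Three letter names down from F: D.
A major third spans 4 semitones, so from F#4 the target pitch is D4.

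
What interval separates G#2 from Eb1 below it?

Descending from G#2 to Eb1 is the same interval as ascending Eb1 to G#2.
E to G spans three letter names (E-F-G), plus an octave — that makes it a tenth of some quality.
The major tenth is 16 semitones; here we have 17, one semitone wider: augmented.
(Equivalently, a compound augmented third: an augmented third plus an octave.)

augmented tenth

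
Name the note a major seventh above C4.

B4

Counting seven letter names up from C lands on B.
A major seventh is 11 semitones; 11 semitones up from C4 gives B4.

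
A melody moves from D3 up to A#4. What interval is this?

D to A spans five letter names (D-E-F-G-A), plus an octave — that makes it a twelfth of some quality.
The perfect twelfth is 19 semitones; here we have 20, one semitone wider: augmented.
(Equivalently, a compound augmented fifth: an augmented fifth plus an octave.)

augmented twelfth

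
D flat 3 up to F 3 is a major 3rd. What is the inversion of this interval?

The rule of nine gives the new number: 9 − 3 = 6, so a third becomes a sixth.
And major becomes minor under inversion, so we get a minor sixth.

minor sixth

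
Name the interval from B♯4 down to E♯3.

Descending from B#4 to E#3 is the same interval as ascending E#3 to B#4.
E to B spans five letter names (E-F-G-A-B), plus an octave: a twelfth.
E#3 to B#4 is 19 semitones, matching the perfect twelfth exactly, so the quality is perfect.
(Equivalently, a compound perfect fifth: a perfect fifth plus an octave.)

P12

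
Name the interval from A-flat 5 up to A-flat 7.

A to A is the same letter name, plus 2 octaves, so the interval is some kind of fifteenth.
The perfect fifteenth spans 24 semitones, and Ab5 to Ab7 is exactly 24 semitones — so this is a perfect fifteenth.
(Equivalently, a compound perfect octave: a perfect octave plus an octave.)

perfect fifteenth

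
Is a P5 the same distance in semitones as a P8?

7 semitones (perfect fifth) vs 12 semitones (perfect octave): not equal.

No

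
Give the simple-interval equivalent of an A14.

Subtracting seven from the interval number removes an octave: 14 − 7 = 7.
That makes an augmented fourteenth a compound augmented seventh — an octave plus an augmented seventh.

augmented 7th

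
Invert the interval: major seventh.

The rule of nine gives the new number: 9 − 7 = 2, so a seventh becomes a second.
And major becomes minor under inversion, so we get a minor second.

minor second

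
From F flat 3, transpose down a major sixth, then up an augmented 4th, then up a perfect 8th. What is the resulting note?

D flat 4

Fb3 down a major sixth → Abb2 (9 semitones).
Up an augmented fourth from Abb2: Db3 (6 semitones up).
Up a perfect octave from Db3: Db4 (12 semitones up).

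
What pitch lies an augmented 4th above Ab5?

The fourth takes the letter from A up to D.
An augmented fourth spans 6 semitones, so from Ab5 the target pitch is D6.

D6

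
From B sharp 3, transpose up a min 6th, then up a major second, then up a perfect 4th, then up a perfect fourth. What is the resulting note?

G sharp 5

A minor sixth up from B#3 is G#4.
G#4 up a major second → A#4 (2 semitones).
Up a perfect fourth from A#4: D#5 (5 semitones up).
Up a perfect fourth from D#5: G#5 (5 semitones up).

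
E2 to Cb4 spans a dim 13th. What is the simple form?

Each octave removed subtracts seven from the number: 13 − 7 = 6.
That makes a diminished thirteenth a compound diminished sixth — an octave plus a diminished sixth.

d6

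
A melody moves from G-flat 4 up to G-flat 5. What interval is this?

G to G is the same letter name, plus an octave, so the interval is some kind of octave.
Counting semitones, Gb4→Gb5 is 12, which is the perfect octave.

perfect octave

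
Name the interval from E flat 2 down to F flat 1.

Descending from Eb2 to Fb1 is the same interval as ascending Fb1 to Eb2.
F to E spans seven letter names (F-G-A-B-C-D-E): a seventh.
Fb1 to Eb2 is 11 semitones, matching the major seventh exactly, so the quality is major.

major seventh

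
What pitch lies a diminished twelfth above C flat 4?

G double-flat 5

Five letters up from C (plus an octave) reaches G.
A diminished twelfth is 18 semitones; 18 semitones up from Cb4 gives Gbb5.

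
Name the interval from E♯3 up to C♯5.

E to C spans six letter names (E-F-G-A-B-C), plus an octave: a thirteenth.
A major thirteenth would be 21 semitones, but E#3 to C#5 is 20 — one semitone narrower, making it a minor thirteenth.
(Equivalently, a compound minor sixth: a minor sixth plus an octave.)

minor thirteenth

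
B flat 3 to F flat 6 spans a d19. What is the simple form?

Take out 2 octaves (14 from the number): 19 − 14 = 5.
So a diminished nineteenth is 2 octaves plus a diminished fifth. The quality is unchanged.

diminished 5th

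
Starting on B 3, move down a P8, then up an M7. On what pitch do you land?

A sharp 3

Down a perfect octave from B3: B2 (12 semitones down).
Up a major seventh from B2: A#3 (11 semitones up).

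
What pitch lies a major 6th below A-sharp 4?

Six letter names down from A: C.
Moving 9 semitones down from A#4 (the size of a major sixth) reaches C#4.

C-sharp 4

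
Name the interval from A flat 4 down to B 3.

Descending from Ab4 to B3 is the same interval as ascending B3 to Ab4.
B to A spans seven letter names (B-C-D-E-F-G-A): a seventh.
The major seventh is 11 semitones; here we have 9, two semitones narrower: diminished.

diminished seventh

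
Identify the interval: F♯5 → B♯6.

augmented eleventh

F to B spans four letter names (F-G-A-B), plus an octave, so the interval is some kind of eleventh.
A perfect eleventh would be 17 semitones; F#5 to B#6 is 18, one semitone wider, so the interval is augmented.
(Equivalently, a compound augmented fourth: an augmented fourth plus an octave.)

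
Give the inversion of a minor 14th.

M2

First reduce the compound minor fourteenth to its simple form, a minor seventh.
Interval numbers invert to sum to nine: 7 + 2 = 9, so a seventh inverts to a second.
The quality also flips — minor becomes major — giving a major second.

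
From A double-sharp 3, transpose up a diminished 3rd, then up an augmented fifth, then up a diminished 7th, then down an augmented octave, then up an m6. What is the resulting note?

Up a diminished third from A##3: C#4 (2 semitones up).
An augmented fifth up from C#4 is G##4.
G##4 up a diminished seventh → F#5 (9 semitones).
F#5 down an augmented octave → F4 (13 semitones).
A minor sixth up from F4 is Db5.

D flat 5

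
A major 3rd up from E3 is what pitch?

G#3

Counting three letter names up from E lands on G.
A major third spans 4 semitones, so from E3 the target pitch is G#3.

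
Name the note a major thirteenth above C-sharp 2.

Six letters up from C (plus an octave) reaches A.
A major thirteenth spans 21 semitones, so from C#2 the target pitch is A#3.

A-sharp 3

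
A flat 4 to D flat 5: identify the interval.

A to D spans four letter names (A-B-C-D) — that makes it a fourth of some quality.
Counting semitones, Ab4→Db5 is 5, which is the perfect fourth.

perfect 4th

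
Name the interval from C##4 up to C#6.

d15

C to C is the same letter name, plus 2 octaves: a fifteenth.
The perfect fifteenth is 24 semitones; here we have 23, one semitone narrower: diminished.
(Equivalently, a compound diminished octave: a diminished octave plus an octave.)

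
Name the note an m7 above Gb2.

The seventh takes the letter from G up to F.
Moving 10 semitones up from Gb2 (the size of a minor seventh) reaches Fb3.

Fb3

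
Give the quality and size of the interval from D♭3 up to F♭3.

m3

D to F spans three letter names (D-E-F) — that makes it a third of some quality.
A major third would be 4 semitones, but Db3 to Fb3 is 3 — one semitone narrower, making it a minor third.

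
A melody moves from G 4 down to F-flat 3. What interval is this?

Descending from G4 to Fb3 is the same interval as ascending Fb3 to G4.
F to G spans two letter names (F-G), plus an octave, so the interval is some kind of ninth.
A major ninth would be 14 semitones; Fb3 to G4 is 15, one semitone wider, so the interval is augmented.
(Equivalently, a compound augmented second: an augmented second plus an octave.)

A9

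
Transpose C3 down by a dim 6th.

The sixth takes the letter from C down to E.
Moving 7 semitones down from C3 (the size of a diminished sixth) reaches E#2.

E#2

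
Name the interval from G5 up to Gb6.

diminished octave

G to G is the same letter name, plus an octave, so the interval is some kind of octave.
G5 to Gb6 spans 11 semitones — one semitone narrower than the perfect octave (12) — giving a diminished octave.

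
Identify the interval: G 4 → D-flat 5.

diminished fifth

G to D spans five letter names (G-A-B-C-D) — that makes it a fifth of some quality.
G4 to Db5 spans 6 semitones — one semitone narrower than the perfect fifth (7) — giving a diminished fifth.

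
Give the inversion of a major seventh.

Interval numbers invert to sum to nine: 7 + 2 = 9, so a seventh inverts to a second.
Quality inverts too: major becomes minor. That makes the inversion a minor second.

minor 2nd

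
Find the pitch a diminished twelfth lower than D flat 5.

The twelfth's letter: D down five letter names plus an octave → G.
A diminished twelfth spans 18 semitones, so from Db5 the target pitch is G3.

G 3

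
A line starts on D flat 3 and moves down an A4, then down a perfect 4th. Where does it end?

Db3 down an augmented fourth → Abb2 (6 semitones).
Down a perfect fourth from Abb2: Ebb2 (5 semitones down).

E double-flat 2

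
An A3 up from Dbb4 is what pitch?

F4

Three letter names up from D: F.
An augmented third spans 5 semitones, so from Dbb4 the target pitch is F4.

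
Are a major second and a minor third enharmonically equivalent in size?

No

A major second spans 2 semitones; a minor third spans 3 semitones. They differ by 1.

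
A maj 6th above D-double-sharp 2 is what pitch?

B-double-sharp 2

The sixth takes the letter from D up to B.
A major sixth is 9 semitones; 9 semitones up from D##2 gives B##2.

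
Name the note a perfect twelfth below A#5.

The twelfth's letter: A down five letter names plus an octave → D.
A perfect twelfth is 19 semitones; 19 semitones down from A#5 gives D#4.

D#4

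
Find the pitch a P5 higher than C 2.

The fifth takes the letter from C up to G.
A perfect fifth spans 7 semitones, so from C2 the target pitch is G2.

G 2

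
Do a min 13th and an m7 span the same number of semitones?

A minor thirteenth is 20 semitones but a minor seventh is 10 semitones — different sizes.

No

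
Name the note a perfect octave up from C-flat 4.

C-flat 5

For an octave the letter name doesn't change: still C, an octave up.
A perfect octave spans 12 semitones, so from Cb4 the target pitch is Cb5.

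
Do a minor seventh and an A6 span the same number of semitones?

Both span 10 semitones: a minor seventh and an augmented sixth are the same chromatic distance.

Yes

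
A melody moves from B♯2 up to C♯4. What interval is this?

B to C spans two letter names (B-C), plus an octave, so the interval is some kind of ninth.
A major ninth would be 14 semitones, but B#2 to C#4 is 13 — one semitone narrower, making it a minor ninth.
(Equivalently, a compound minor second: a minor second plus an octave.)

minor ninth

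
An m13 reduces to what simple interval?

Each octave removed subtracts seven from the number: 13 − 7 = 6.
So a minor thirteenth is an octave plus a minor sixth. The quality is unchanged.

minor sixth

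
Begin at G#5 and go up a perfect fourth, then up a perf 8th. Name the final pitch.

A perfect fourth up from G#5 is C#6.
C#6 up a perfect octave → C#7 (12 semitones).

C#7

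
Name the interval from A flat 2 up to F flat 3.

minor 6th

A to F spans six letter names (A-B-C-D-E-F) — that makes it a sixth of some quality.
Ab2 to Fb3 is 8 semitones, a half step short of the major sixth (9), so this is minor.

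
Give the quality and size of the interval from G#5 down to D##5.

Descending from G#5 to D##5 is the same interval as ascending D##5 to G#5.
D to G spans four letter names (D-E-F-G) — that makes it a fourth of some quality.
A perfect fourth would be 5 semitones; D##5 to G#5 is 4, one semitone narrower, so the interval is diminished.

diminished 4th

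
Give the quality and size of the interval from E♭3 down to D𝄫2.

Descending from Eb3 to Dbb2 is the same interval as ascending Dbb2 to Eb3.
D to E spans two letter names (D-E), plus an octave, so the interval is some kind of ninth.
Dbb2 to Eb3 spans 15 semitones — one semitone wider than the major ninth (14) — giving an augmented ninth.
(Equivalently, a compound augmented second: an augmented second plus an octave.)

A9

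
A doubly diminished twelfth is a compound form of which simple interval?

doubly diminished fifth

Each octave removed subtracts seven from the number: 12 − 7 = 5.
That makes a doubly diminished twelfth a compound doubly diminished fifth — an octave plus a doubly diminished fifth.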